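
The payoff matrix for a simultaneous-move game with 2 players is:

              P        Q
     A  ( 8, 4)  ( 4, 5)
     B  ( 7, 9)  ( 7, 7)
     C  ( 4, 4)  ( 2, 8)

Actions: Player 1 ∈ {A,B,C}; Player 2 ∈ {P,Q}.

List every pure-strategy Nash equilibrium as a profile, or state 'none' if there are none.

Equilibria: none

(A,P): not NE [P2→Q gives 5>4]
(A,Q): not NE [P1→B gives 7>4]
(B,P): not NE [P1→A gives 8>7]
(B,Q): not NE [P2→P gives 9>7]
(C,P): not NE [P1→A gives 8>4; P2→Q gives 8>4]
(C,Q): not NE [P1→B gives 7>2]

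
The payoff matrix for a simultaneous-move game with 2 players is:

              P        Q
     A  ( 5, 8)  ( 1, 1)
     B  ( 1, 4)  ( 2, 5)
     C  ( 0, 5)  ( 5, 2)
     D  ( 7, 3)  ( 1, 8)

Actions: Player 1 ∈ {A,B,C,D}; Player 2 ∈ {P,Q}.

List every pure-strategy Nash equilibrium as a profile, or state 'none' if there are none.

(A,P): not NE [P1→D gives 7>5]
(A,Q): not NE [P1→C gives 5>1; P2→P gives 8>1]
(B,P): not NE [P1→D gives 7>1; P2→Q gives 5>4]
(B,Q): not NE [P1→C gives 5>2]
(C,P): not NE [P1→D gives 7>0]
(C,Q): not NE [P2→P gives 5>2]
(D,P): not NE [P2→Q gives 8>3]
(D,Q): not NE [P1→C gives 5>1]

Equilibria: none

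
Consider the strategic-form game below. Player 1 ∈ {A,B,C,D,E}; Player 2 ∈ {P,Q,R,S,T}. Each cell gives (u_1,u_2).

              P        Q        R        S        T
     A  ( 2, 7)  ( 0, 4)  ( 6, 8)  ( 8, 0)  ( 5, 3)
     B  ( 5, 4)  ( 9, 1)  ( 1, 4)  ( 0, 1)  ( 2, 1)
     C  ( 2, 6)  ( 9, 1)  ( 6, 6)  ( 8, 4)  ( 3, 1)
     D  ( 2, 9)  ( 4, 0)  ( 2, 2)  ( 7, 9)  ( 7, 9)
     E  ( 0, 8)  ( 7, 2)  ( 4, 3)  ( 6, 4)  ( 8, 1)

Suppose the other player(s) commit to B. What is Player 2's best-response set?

BR_2 = {P,R}

u_2(P vs B) = 4
u_2(Q vs B) = 1
u_2(R vs B) = 4
u_2(S vs B) = 1
u_2(T vs B) = 1
max payoff 4 at {P,R}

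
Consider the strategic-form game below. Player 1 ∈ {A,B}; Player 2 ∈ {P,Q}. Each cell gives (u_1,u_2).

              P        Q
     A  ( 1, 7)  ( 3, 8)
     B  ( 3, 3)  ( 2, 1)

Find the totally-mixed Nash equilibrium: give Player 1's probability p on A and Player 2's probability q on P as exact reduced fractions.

P1 indiff ⇒ q·1+(1-q)·3 = q·3+(1-q)·2 ⇒ q(-2) = (1-q)(-1) ⇒ q = 1/3
P2 indiff ⇒ p·7+(1-p)·3 = p·8+(1-p)·1 ⇒ p(-1) = (1-p)(-2) ⇒ p = 2/3

(p,q) = (2/3, 1/3)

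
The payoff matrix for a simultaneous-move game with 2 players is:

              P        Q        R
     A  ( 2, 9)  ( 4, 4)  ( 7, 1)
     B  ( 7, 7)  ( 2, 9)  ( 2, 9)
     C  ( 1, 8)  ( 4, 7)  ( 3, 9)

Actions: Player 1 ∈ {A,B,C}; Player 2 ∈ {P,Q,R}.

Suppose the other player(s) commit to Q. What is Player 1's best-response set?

u_1(A vs Q) = 4
u_1(B vs Q) = 2
u_1(C vs Q) = 4
max payoff 4 at {A,C}

BR_1 = {A,C}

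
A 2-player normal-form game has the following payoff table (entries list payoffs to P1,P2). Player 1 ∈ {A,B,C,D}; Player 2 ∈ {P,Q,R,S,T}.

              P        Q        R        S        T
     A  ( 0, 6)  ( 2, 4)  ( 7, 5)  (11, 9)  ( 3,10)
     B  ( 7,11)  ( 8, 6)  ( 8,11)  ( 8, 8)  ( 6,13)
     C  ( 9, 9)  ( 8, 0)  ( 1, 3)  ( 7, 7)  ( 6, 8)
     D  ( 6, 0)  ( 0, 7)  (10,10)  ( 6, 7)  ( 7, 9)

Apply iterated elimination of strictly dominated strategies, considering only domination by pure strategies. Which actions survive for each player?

P2 drop Q (R beats it: A:5>4 B:11>6 C:3>0 D:10>7)
P2 drop S (T beats it: A:10>9 B:13>8 C:8>7 D:9>7)
P1 drop A (B beats it: P:7>0 R:8>7 T:6>3)
P1→{B,C,D} P2→{P,R,T}

IESDS → P1:{B,C,D} P2:{P,R,T}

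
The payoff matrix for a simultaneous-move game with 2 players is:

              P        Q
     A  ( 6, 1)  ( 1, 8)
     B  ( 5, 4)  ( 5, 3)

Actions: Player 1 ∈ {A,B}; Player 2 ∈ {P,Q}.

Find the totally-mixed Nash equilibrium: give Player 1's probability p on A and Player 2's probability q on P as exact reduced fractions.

(p,q) = (1/8, 4/5)

P1 indiff ⇒ q·6+(1-q)·1 = q·5+(1-q)·5 ⇒ q(1) = (1-q)(4) ⇒ q = 4/5
P2 indiff ⇒ p·1+(1-p)·4 = p·8+(1-p)·3 ⇒ p(-7) = (1-p)(-1) ⇒ p = 1/8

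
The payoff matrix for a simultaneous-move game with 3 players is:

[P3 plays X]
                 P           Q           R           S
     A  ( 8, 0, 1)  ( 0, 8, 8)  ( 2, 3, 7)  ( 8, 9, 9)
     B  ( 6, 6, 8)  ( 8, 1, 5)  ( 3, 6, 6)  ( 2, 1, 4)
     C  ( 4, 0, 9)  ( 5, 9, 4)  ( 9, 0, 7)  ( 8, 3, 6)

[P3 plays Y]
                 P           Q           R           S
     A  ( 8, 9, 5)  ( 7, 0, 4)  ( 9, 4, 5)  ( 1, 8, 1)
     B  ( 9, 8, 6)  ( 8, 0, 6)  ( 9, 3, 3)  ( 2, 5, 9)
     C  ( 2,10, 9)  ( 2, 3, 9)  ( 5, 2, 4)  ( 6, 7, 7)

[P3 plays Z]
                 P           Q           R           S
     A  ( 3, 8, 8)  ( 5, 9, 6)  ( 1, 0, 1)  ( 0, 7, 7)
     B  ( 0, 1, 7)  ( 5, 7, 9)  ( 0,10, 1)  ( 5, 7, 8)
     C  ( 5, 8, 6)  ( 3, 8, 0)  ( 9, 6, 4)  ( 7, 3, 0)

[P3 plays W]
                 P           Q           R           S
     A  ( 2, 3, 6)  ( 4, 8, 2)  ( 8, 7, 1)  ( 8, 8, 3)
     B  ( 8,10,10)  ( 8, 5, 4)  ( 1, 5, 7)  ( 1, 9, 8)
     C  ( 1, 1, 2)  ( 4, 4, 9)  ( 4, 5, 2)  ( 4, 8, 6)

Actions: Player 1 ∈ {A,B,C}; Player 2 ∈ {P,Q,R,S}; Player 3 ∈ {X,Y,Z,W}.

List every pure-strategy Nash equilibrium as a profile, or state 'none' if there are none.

(A,P,X): not NE [P2→S gives 9>0; P3→Z gives 8>1]
(A,P,Y): not NE [P1→B gives 9>8; P3→Z gives 8>5]
(A,P,Z): not NE [P1→C gives 5>3; P2→Q gives 9>8]
(A,P,W): not NE [P1→B gives 8>2; P2→S gives 8>3; P3→Z gives 8>6]
(A,Q,X): not NE [P1→B gives 8>0; P2→S gives 9>8]
(A,Q,Y): not NE [P1→B gives 8>7; P2→P gives 9>0; P3→X gives 8>4]
(A,Q,Z): not NE [P3→X gives 8>6]
(A,Q,W): not NE [P1→B gives 8>4; P3→X gives 8>2]
(A,R,X): not NE [P1→C gives 9>2; P2→S gives 9>3]
(A,R,Y): not NE [P2→P gives 9>4; P3→X gives 7>5]
(A,R,Z): not NE [P1→C gives 9>1; P2→Q gives 9>0; P3→X gives 7>1]
(A,R,W): not NE [P2→S gives 8>7; P3→X gives 7>1]
(A,S,X): NE
(A,S,Y): not NE [P1→C gives 6>1; P2→P gives 9>8; P3→X gives 9>1]
(A,S,Z): not NE [P1→C gives 7>0; P2→Q gives 9>7; P3→X gives 9>7]
(A,S,W): not NE [P3→X gives 9>3]
(B,P,X): not NE [P1→A gives 8>6; P3→W gives 10>8]
(B,P,Y): not NE [P3→W gives 10>6]
(B,P,Z): not NE [P1→C gives 5>0; P2→R gives 10>1; P3→W gives 10>7]
(B,P,W): NE
(B,Q,X): not NE [P2→R gives 6>1; P3→Z gives 9>5]
(B,Q,Y): not NE [P2→P gives 8>0; P3→Z gives 9>6]
(B,Q,Z): not NE [P2→R gives 10>7]
(B,Q,W): not NE [P2→P gives 10>5; P3→Z gives 9>4]
(B,R,X): not NE [P1→C gives 9>3; P3→W gives 7>6]
(B,R,Y): not NE [P2→P gives 8>3; P3→W gives 7>3]
(B,R,Z): not NE [P1→C gives 9>0; P3→W gives 7>1]
(B,R,W): not NE [P1→A gives 8>1; P2→P gives 10>5]
(B,S,X): not NE [P1→C gives 8>2; P2→R gives 6>1; P3→Y gives 9>4]
(B,S,Y): not NE [P1→C gives 6>2; P2→P gives 8>5]
(B,S,Z): not NE [P1→C gives 7>5; P2→R gives 10>7; P3→Y gives 9>8]
(B,S,W): not NE [P1→A gives 8>1; P2→P gives 10>9; P3→Y gives 9>8]
(C,P,X): not NE [P1→A gives 8>4; P2→Q gives 9>0]
(C,P,Y): not NE [P1→B gives 9>2]
(C,P,Z): not NE [P3→Y gives 9>6]
(C,P,W): not NE [P1→B gives 8>1; P2→S gives 8>1; P3→Y gives 9>2]
(C,Q,X): not NE [P1→B gives 8>5; P3→W gives 9>4]
(C,Q,Y): not NE [P1→B gives 8>2; P2→P gives 10>3]
(C,Q,Z): not NE [P1→B gives 5>3; P3→W gives 9>0]
(C,Q,W): not NE [P1→B gives 8>4; P2→S gives 8>4]
(C,R,X): not NE [P2→Q gives 9>0]
(C,R,Y): not NE [P1→B gives 9>5; P2→P gives 10>2; P3→X gives 7>4]
(C,R,Z): not NE [P2→Q gives 8>6; P3→X gives 7>4]
(C,R,W): not NE [P1→A gives 8>4; P2→S gives 8>5; P3→X gives 7>2]
(C,S,X): not NE [P2→Q gives 9>3; P3→Y gives 7>6]
(C,S,Y): not NE [P2→P gives 10>7]
(C,S,Z): not NE [P2→Q gives 8>3; P3→Y gives 7>0]
(C,S,W): not NE [P1→A gives 8>4; P3→Y gives 7>6]

Nash profiles: (A,S,X), (B,P,W)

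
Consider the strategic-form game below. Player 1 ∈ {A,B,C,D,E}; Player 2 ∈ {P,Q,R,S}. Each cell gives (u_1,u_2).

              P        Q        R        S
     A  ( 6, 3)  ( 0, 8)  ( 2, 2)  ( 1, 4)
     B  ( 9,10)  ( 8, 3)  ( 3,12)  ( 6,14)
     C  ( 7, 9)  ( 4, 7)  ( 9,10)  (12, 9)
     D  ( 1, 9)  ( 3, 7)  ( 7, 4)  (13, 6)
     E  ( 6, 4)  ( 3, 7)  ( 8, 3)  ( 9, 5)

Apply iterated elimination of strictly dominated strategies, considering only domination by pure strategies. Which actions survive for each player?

P1 drop A (B beats it: P:9>6 Q:8>0 R:3>2 S:6>1)
P1 drop E (C beats it: P:7>6 Q:4>3 R:9>8 S:12>9)
P2 drop Q (P beats it: B:10>3 C:9>7 D:9>7)
P1→{B,C,D} P2→{P,R,S}

Survivors P1:{B,C,D} P2:{P,R,S}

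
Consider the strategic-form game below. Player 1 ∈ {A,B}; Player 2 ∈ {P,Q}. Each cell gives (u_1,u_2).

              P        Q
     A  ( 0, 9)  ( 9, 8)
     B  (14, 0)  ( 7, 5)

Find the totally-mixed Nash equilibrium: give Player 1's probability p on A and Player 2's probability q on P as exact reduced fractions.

p=5/6, q=1/8

P1 indiff ⇒ q·0+(1-q)·9 = q·14+(1-q)·7 ⇒ q(-14) = (1-q)(-2) ⇒ q = 1/8
P2 indiff ⇒ p·9+(1-p)·0 = p·8+(1-p)·5 ⇒ p(1) = (1-p)(5) ⇒ p = 5/6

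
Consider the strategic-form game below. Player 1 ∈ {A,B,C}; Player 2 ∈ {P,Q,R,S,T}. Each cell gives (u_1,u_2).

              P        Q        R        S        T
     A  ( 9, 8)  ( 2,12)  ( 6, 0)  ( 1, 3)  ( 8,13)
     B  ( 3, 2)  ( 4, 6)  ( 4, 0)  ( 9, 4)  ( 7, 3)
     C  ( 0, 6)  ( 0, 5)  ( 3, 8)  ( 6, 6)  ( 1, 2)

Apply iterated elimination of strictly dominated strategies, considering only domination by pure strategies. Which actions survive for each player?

Remaining: P1:{A,B} P2:{Q,T}

P1 drop C (B beats it: P:3>0 Q:4>0 R:4>3 S:9>6 T:7>1)
P2 drop P (Q beats it: A:12>8 B:6>2)
P2 drop R (Q beats it: A:12>0 B:6>0)
P2 drop S (Q beats it: A:12>3 B:6>4)
P1→{A,B} P2→{Q,T}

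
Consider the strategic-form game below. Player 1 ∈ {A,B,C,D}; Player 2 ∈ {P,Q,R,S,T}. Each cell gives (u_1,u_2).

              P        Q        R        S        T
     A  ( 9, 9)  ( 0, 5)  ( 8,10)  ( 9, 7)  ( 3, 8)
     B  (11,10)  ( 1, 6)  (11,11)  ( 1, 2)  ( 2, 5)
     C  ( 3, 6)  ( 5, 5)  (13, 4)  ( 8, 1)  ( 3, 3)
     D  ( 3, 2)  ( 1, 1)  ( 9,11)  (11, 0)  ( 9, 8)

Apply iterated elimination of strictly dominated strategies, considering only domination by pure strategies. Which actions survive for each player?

P2 drop Q (P beats it: A:9>5 B:10>6 C:6>5 D:2>1)
P2 drop S (P beats it: A:9>7 B:10>2 C:6>1 D:2>0)
P2 drop T (R beats it: A:10>8 B:11>5 C:4>3 D:11>8)
P1 drop A (B beats it: P:11>9 R:11>8)
P1 drop D (B beats it: P:11>3 R:11>9)
P1→{B,C} P2→{P,R}

Survivors P1:{B,C} P2:{P,R}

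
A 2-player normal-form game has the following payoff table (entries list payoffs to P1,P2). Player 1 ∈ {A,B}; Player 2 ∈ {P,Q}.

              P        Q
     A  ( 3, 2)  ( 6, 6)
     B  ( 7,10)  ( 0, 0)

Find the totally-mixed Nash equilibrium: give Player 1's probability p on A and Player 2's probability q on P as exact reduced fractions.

P1 indiff ⇒ q·3+(1-q)·6 = q·7+(1-q)·0 ⇒ q(-4) = (1-q)(-6) ⇒ q = 3/5
P2 indiff ⇒ p·2+(1-p)·10 = p·6+(1-p)·0 ⇒ p(-4) = (1-p)(-10) ⇒ p = 5/7

P1 mixes 5/7 on A; P2 mixes 3/5 on P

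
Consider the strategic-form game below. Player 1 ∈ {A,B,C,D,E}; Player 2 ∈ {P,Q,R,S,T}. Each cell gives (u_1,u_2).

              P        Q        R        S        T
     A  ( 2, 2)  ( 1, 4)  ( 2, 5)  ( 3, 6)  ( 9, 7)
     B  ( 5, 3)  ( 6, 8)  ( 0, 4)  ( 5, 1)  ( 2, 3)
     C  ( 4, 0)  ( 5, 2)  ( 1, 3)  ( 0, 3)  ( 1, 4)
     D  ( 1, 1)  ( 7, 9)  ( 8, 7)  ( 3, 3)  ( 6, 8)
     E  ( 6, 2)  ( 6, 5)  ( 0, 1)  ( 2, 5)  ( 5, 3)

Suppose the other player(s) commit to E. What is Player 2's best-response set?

u_2(P vs E) = 2
u_2(Q vs E) = 5
u_2(R vs E) = 1
u_2(S vs E) = 5
u_2(T vs E) = 3
max payoff 5 at {Q,S}

argmax u_2 = {Q,S}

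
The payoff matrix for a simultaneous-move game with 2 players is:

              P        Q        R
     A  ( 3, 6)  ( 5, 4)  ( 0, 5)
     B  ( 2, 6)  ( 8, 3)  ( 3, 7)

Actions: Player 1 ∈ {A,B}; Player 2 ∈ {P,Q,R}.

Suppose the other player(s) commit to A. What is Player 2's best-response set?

u_2(P vs A) = 6
u_2(Q vs A) = 4
u_2(R vs A) = 5
max payoff 6 at {P}

P2 best: {P}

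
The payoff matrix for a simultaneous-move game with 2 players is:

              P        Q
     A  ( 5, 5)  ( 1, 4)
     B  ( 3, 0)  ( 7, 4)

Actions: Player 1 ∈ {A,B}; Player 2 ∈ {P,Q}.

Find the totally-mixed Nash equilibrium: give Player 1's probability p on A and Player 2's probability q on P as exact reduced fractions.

P1 indiff ⇒ q·5+(1-q)·1 = q·3+(1-q)·7 ⇒ q(2) = (1-q)(6) ⇒ q = 3/4
P2 indiff ⇒ p·5+(1-p)·0 = p·4+(1-p)·4 ⇒ p(1) = (1-p)(4) ⇒ p = 4/5

p=4/5, q=3/4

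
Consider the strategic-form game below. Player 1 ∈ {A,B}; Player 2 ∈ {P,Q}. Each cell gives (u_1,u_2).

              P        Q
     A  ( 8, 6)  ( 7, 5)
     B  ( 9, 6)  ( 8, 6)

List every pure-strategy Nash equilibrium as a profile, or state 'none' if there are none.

Nash profiles: (B,P), (B,Q)

(A,P): not NE [P1→B gives 9>8]
(A,Q): not NE [P1→B gives 8>7; P2→P gives 6>5]
(B,P): NE
(B,Q): NE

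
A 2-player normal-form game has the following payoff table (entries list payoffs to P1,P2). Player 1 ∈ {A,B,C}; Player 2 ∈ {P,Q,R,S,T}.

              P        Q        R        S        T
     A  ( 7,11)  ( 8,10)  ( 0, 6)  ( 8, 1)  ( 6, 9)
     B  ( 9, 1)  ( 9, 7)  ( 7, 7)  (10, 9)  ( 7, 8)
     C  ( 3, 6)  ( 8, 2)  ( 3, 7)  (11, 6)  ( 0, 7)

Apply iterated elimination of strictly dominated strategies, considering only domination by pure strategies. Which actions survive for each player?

P1 drop A (B beats it: P:9>7 Q:9>8 R:7>0 S:10>8 T:7>6)
P2 drop P (R beats it: B:7>1 C:7>6)
P2 drop Q (S beats it: B:9>7 C:6>2)
P1→{B,C} P2→{R,S,T}

Survivors P1:{B,C} P2:{R,S,T}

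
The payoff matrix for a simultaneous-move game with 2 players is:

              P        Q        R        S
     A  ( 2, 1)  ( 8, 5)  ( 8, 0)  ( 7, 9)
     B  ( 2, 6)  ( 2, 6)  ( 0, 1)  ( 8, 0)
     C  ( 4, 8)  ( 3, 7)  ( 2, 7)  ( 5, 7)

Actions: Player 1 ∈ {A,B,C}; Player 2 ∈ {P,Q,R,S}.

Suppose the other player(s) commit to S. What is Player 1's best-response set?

u_1(A vs S) = 7
u_1(B vs S) = 8
u_1(C vs S) = 5
max payoff 8 at {B}

BR_1 = {B}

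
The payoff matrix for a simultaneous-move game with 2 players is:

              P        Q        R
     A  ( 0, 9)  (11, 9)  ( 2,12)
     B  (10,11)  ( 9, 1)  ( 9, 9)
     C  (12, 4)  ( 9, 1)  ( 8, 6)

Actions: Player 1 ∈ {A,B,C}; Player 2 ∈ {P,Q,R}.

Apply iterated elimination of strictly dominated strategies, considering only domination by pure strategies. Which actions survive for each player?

P2 drop Q (R beats it: A:12>9 B:9>1 C:6>1)
P1 drop A (B beats it: P:10>0 R:9>2)
P1→{B,C} P2→{P,R}

Survivors P1:{B,C} P2:{P,R}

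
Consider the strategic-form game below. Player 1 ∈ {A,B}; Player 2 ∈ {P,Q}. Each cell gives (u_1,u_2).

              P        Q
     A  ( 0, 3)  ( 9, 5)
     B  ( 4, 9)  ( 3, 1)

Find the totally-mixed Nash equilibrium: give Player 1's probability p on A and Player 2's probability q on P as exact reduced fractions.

P1 indiff ⇒ q·0+(1-q)·9 = q·4+(1-q)·3 ⇒ q(-4) = (1-q)(-6) ⇒ q = 3/5
P2 indiff ⇒ p·3+(1-p)·9 = p·5+(1-p)·1 ⇒ p(-2) = (1-p)(-8) ⇒ p = 4/5

P1 mixes 4/5 on A; P2 mixes 3/5 on P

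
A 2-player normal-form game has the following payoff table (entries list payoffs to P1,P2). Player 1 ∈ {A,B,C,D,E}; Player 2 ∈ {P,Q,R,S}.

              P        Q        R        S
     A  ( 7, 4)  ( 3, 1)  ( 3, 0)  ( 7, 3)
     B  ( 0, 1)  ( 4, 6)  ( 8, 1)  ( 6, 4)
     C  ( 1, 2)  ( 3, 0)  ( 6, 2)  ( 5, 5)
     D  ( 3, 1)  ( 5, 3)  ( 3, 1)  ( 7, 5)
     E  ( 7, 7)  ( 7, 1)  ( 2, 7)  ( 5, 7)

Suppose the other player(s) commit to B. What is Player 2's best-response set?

u_2(P vs B) = 1
u_2(Q vs B) = 6
u_2(R vs B) = 1
u_2(S vs B) = 4
max payoff 6 at {Q}

argmax u_2 = {Q}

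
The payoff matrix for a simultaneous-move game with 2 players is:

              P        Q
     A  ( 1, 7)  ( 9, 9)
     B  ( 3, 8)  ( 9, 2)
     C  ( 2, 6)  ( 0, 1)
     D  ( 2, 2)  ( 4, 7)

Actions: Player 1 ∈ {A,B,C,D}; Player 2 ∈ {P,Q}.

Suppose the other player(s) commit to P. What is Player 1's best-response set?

argmax u_1 = {B}

u_1(A vs P) = 1
u_1(B vs P) = 3
u_1(C vs P) = 2
u_1(D vs P) = 2
max payoff 3 at {B}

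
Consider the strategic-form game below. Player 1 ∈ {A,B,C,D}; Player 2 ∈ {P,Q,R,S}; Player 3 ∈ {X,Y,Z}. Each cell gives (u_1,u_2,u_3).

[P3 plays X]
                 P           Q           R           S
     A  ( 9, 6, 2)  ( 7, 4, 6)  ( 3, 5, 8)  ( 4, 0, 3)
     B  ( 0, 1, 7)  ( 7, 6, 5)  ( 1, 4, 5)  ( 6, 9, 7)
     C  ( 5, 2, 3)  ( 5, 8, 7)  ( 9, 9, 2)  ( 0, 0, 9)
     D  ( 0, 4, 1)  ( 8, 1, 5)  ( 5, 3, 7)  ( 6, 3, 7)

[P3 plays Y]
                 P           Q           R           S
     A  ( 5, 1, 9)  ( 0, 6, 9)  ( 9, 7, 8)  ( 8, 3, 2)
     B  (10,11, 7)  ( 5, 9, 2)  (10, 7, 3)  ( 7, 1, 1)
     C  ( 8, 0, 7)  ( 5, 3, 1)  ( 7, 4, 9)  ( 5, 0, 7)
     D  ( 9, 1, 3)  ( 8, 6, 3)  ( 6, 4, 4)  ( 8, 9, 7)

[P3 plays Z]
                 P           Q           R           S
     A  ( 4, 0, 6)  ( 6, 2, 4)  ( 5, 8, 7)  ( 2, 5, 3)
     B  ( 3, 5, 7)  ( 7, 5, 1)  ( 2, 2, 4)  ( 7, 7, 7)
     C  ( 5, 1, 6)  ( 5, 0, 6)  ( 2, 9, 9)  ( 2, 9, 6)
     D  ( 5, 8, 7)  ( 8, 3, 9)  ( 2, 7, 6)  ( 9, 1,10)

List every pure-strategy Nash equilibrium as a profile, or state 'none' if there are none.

Nash profiles: (B,P,Y), (B,S,X), (D,P,Z)

(A,P,X): not NE [P3→Y gives 9>2]
(A,P,Y): not NE [P1→B gives 10>5; P2→R gives 7>1]
(A,P,Z): not NE [P1→D gives 5>4; P2→R gives 8>0; P3→Y gives 9>6]
(A,Q,X): not NE [P1→D gives 8>7; P2→P gives 6>4; P3→Y gives 9>6]
(A,Q,Y): not NE [P1→D gives 8>0; P2→R gives 7>6]
(A,Q,Z): not NE [P1→D gives 8>6; P2→R gives 8>2; P3→Y gives 9>4]
(A,R,X): not NE [P1→C gives 9>3; P2→P gives 6>5]
(A,R,Y): not NE [P1→B gives 10>9]
(A,R,Z): not NE [P3→Y gives 8>7]
(A,S,X): not NE [P1→D gives 6>4; P2→P gives 6>0]
(A,S,Y): not NE [P2→R gives 7>3; P3→Z gives 3>2]
(A,S,Z): not NE [P1→D gives 9>2; P2→R gives 8>5]
(B,P,X): not NE [P1→A gives 9>0; P2→S gives 9>1]
(B,P,Y): NE
(B,P,Z): not NE [P1→D gives 5>3; P2→S gives 7>5]
(B,Q,X): not NE [P1→D gives 8>7; P2→S gives 9>6]
(B,Q,Y): not NE [P1→D gives 8>5; P2→P gives 11>9; P3→X gives 5>2]
(B,Q,Z): not NE [P1→D gives 8>7; P2→S gives 7>5; P3→X gives 5>1]
(B,R,X): not NE [P1→C gives 9>1; P2→S gives 9>4]
(B,R,Y): not NE [P2→P gives 11>7; P3→X gives 5>3]
(B,R,Z): not NE [P1→A gives 5>2; P2→S gives 7>2; P3→X gives 5>4]
(B,S,X): NE
(B,S,Y): not NE [P1→D gives 8>7; P2→P gives 11>1; P3→Z gives 7>1]
(B,S,Z): not NE [P1→D gives 9>7]
(C,P,X): not NE [P1→A gives 9>5; P2→R gives 9>2; P3→Y gives 7>3]
(C,P,Y): not NE [P1→B gives 10>8; P2→R gives 4>0]
(C,P,Z): not NE [P2→S gives 9>1; P3→Y gives 7>6]
(C,Q,X): not NE [P1→D gives 8>5; P2→R gives 9>8]
(C,Q,Y): not NE [P1→D gives 8>5; P2→R gives 4>3; P3→X gives 7>1]
(C,Q,Z): not NE [P1→D gives 8>5; P2→S gives 9>0; P3→X gives 7>6]
(C,R,X): not NE [P3→Z gives 9>2]
(C,R,Y): not NE [P1→B gives 10>7]
(C,R,Z): not NE [P1→A gives 5>2]
(C,S,X): not NE [P1→D gives 6>0; P2→R gives 9>0]
(C,S,Y): not NE [P1→D gives 8>5; P2→R gives 4>0; P3→X gives 9>7]
(C,S,Z): not NE [P1→D gives 9>2; P3→X gives 9>6]
(D,P,X): not NE [P1→A gives 9>0; P3→Z gives 7>1]
(D,P,Y): not NE [P1→B gives 10>9; P2→S gives 9>1; P3→Z gives 7>3]
(D,P,Z): NE
(D,Q,X): not NE [P2→P gives 4>1; P3→Z gives 9>5]
(D,Q,Y): not NE [P2→S gives 9>6; P3→Z gives 9>3]
(D,Q,Z): not NE [P2→P gives 8>3]
(D,R,X): not NE [P1→C gives 9>5; P2→P gives 4>3]
(D,R,Y): not NE [P1→B gives 10>6; P2→S gives 9>4; P3→X gives 7>4]
(D,R,Z): not NE [P1→A gives 5>2; P2→P gives 8>7; P3→X gives 7>6]
(D,S,X): not NE [P2→P gives 4>3; P3→Z gives 10>7]
(D,S,Y): not NE [P3→Z gives 10>7]
(D,S,Z): not NE [P2→P gives 8>1]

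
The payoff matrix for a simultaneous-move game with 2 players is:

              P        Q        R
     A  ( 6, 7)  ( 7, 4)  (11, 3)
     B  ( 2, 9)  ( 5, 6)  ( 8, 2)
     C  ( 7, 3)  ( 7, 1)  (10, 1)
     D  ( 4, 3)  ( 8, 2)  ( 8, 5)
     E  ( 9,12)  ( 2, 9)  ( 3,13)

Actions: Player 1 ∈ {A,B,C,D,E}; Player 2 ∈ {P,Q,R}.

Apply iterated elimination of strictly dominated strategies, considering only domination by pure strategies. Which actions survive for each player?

IESDS → P1:{A,C,E} P2:{P,R}

P1 drop B (A beats it: P:6>2 Q:7>5 R:11>8)
P2 drop Q (P beats it: A:7>4 C:3>1 D:3>2 E:12>9)
P1 drop D (A beats it: P:6>4 R:11>8)
P1→{A,C,E} P2→{P,R}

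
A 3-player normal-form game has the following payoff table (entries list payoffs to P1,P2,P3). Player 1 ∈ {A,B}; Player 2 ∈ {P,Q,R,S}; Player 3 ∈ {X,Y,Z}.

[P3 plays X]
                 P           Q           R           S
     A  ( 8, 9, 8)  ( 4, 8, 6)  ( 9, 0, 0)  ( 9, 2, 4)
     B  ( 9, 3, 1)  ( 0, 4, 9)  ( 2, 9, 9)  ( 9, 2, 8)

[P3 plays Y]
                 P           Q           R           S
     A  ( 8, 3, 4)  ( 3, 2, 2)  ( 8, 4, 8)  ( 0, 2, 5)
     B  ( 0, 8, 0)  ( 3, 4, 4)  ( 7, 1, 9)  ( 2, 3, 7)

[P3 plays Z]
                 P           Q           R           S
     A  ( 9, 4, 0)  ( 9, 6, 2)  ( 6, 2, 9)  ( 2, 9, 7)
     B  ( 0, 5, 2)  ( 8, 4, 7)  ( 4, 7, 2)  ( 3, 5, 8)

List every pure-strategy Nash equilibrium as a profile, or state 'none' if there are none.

(A,P,X): not NE [P1→B gives 9>8]
(A,P,Y): not NE [P2→R gives 4>3; P3→X gives 8>4]
(A,P,Z): not NE [P2→S gives 9>4; P3→X gives 8>0]
(A,Q,X): not NE [P2→P gives 9>8]
(A,Q,Y): not NE [P2→R gives 4>2; P3→X gives 6>2]
(A,Q,Z): not NE [P2→S gives 9>6; P3→X gives 6>2]
(A,R,X): not NE [P2→P gives 9>0; P3→Z gives 9>0]
(A,R,Y): not NE [P3→Z gives 9>8]
(A,R,Z): not NE [P2→S gives 9>2]
(A,S,X): not NE [P2→P gives 9>2; P3→Z gives 7>4]
(A,S,Y): not NE [P1→B gives 2>0; P2→R gives 4>2; P3→Z gives 7>5]
(A,S,Z): not NE [P1→B gives 3>2]
(B,P,X): not NE [P2→R gives 9>3; P3→Z gives 2>1]
(B,P,Y): not NE [P1→A gives 8>0; P3→Z gives 2>0]
(B,P,Z): not NE [P1→A gives 9>0; P2→R gives 7>5]
(B,Q,X): not NE [P1→A gives 4>0; P2→R gives 9>4]
(B,Q,Y): not NE [P2→P gives 8>4; P3→X gives 9>4]
(B,Q,Z): not NE [P1→A gives 9>8; P2→R gives 7>4; P3→X gives 9>7]
(B,R,X): not NE [P1→A gives 9>2]
(B,R,Y): not NE [P1→A gives 8>7; P2→P gives 8>1]
(B,R,Z): not NE [P1→A gives 6>4; P3→Y gives 9>2]
(B,S,X): not NE [P2→R gives 9>2]
(B,S,Y): not NE [P2→P gives 8>3; P3→Z gives 8>7]
(B,S,Z): not NE [P2→R gives 7>5]

No pure NE.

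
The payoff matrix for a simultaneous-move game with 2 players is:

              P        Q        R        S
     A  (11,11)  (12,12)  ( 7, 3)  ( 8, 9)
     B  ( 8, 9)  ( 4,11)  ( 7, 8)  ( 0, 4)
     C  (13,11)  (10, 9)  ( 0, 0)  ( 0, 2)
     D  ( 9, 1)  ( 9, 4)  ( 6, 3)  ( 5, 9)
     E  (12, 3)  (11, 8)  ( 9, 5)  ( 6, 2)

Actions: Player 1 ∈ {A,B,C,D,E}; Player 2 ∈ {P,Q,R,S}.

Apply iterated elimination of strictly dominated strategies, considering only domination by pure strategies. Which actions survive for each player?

Survivors P1:{A,C,E} P2:{P,Q}

P1 drop B (E beats it: P:12>8 Q:11>4 R:9>7 S:6>0)
P1 drop D (A beats it: P:11>9 Q:12>9 R:7>6 S:8>5)
P2 drop R (Q beats it: A:12>3 C:9>0 E:8>5)
P2 drop S (P beats it: A:11>9 C:11>2 E:3>2)
P1→{A,C,E} P2→{P,Q}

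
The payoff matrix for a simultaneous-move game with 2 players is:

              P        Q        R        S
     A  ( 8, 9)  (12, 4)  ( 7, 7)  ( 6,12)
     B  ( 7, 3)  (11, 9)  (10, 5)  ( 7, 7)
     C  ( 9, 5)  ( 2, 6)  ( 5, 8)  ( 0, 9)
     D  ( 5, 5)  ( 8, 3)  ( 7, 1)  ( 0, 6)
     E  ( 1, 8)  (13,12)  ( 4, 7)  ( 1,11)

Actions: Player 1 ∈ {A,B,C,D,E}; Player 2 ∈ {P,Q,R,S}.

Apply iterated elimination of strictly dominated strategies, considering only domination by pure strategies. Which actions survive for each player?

Remaining: P1:{A,B,E} P2:{Q,S}

P1 drop D (B beats it: P:7>5 Q:11>8 R:10>7 S:7>0)
P2 drop P (S beats it: A:12>9 B:7>3 C:9>5 E:11>8)
P1 drop C (A beats it: Q:12>2 R:7>5 S:6>0)
P2 drop R (S beats it: A:12>7 B:7>5 E:11>7)
P1→{A,B,E} P2→{Q,S}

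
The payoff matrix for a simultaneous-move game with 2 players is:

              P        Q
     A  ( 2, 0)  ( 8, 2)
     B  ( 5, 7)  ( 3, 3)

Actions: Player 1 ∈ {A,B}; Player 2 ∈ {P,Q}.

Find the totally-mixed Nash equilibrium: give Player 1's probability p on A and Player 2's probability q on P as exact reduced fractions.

(p,q) = (2/3, 5/8)

P1 indiff ⇒ q·2+(1-q)·8 = q·5+(1-q)·3 ⇒ q(-3) = (1-q)(-5) ⇒ q = 5/8
P2 indiff ⇒ p·0+(1-p)·7 = p·2+(1-p)·3 ⇒ p(-2) = (1-p)(-4) ⇒ p = 2/3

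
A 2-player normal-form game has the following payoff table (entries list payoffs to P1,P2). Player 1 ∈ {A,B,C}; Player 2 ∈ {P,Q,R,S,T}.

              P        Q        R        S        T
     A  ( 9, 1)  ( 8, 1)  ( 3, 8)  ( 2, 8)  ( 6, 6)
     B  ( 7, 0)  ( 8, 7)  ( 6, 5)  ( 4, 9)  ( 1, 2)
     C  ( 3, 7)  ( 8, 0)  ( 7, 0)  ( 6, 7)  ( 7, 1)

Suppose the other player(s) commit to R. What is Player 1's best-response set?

u_1(A vs R) = 3
u_1(B vs R) = 6
u_1(C vs R) = 7
max payoff 7 at {C}

BR_1 = {C}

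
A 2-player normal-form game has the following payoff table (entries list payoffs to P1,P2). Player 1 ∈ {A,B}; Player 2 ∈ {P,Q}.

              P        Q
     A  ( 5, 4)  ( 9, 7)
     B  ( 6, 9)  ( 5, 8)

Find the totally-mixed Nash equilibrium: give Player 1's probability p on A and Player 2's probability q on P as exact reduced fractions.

P1 indiff ⇒ q·5+(1-q)·9 = q·6+(1-q)·5 ⇒ q(-1) = (1-q)(-4) ⇒ q = 4/5
P2 indiff ⇒ p·4+(1-p)·9 = p·7+(1-p)·8 ⇒ p(-3) = (1-p)(-1) ⇒ p = 1/4

P1 mixes 1/4 on A; P2 mixes 4/5 on P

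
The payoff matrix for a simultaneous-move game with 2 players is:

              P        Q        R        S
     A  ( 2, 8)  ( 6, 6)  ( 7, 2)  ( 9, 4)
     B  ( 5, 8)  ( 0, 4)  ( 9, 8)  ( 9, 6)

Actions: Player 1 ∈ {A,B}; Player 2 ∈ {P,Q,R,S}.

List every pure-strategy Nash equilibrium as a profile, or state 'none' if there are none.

Nash profiles: (B,P), (B,R)

(A,P): not NE [P1→B gives 5>2]
(A,Q): not NE [P2→P gives 8>6]
(A,R): not NE [P1→B gives 9>7; P2→P gives 8>2]
(A,S): not NE [P2→P gives 8>4]
(B,P): NE
(B,Q): not NE [P1→A gives 6>0; P2→R gives 8>4]
(B,R): NE
(B,S): not NE [P2→R gives 8>6]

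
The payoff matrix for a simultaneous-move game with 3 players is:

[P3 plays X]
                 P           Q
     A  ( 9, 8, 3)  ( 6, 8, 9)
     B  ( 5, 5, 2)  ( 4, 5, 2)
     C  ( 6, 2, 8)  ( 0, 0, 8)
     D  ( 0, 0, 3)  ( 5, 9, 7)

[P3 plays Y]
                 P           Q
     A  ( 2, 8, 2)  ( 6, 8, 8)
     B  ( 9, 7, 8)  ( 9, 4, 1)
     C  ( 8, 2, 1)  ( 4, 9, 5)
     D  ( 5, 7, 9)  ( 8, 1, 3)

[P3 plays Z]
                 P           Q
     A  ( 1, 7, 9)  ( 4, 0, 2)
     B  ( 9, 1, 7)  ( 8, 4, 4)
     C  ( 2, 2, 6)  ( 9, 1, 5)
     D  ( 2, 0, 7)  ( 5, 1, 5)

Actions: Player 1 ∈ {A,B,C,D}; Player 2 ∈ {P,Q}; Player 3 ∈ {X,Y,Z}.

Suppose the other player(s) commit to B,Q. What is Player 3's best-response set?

argmax u_3 = {Z}

u_3(X vs B,Q) = 2
u_3(Y vs B,Q) = 1
u_3(Z vs B,Q) = 4
max payoff 4 at {Z}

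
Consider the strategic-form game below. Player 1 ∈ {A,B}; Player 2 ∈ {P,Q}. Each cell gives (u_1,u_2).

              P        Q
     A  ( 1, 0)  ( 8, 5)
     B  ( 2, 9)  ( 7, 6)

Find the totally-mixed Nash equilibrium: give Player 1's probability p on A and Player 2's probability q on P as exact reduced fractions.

P1 indiff ⇒ q·1+(1-q)·8 = q·2+(1-q)·7 ⇒ q(-1) = (1-q)(-1) ⇒ q = 1/2
P2 indiff ⇒ p·0+(1-p)·9 = p·5+(1-p)·6 ⇒ p(-5) = (1-p)(-3) ⇒ p = 3/8

p=3/8, q=1/2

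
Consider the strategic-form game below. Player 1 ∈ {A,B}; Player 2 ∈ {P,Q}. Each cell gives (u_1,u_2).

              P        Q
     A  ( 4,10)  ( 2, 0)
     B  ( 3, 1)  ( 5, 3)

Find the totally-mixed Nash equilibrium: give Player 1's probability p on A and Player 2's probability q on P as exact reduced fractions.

P1 mixes 1/6 on A; P2 mixes 3/4 on P

P1 indiff ⇒ q·4+(1-q)·2 = q·3+(1-q)·5 ⇒ q(1) = (1-q)(3) ⇒ q = 3/4
P2 indiff ⇒ p·10+(1-p)·1 = p·0+(1-p)·3 ⇒ p(10) = (1-p)(2) ⇒ p = 1/6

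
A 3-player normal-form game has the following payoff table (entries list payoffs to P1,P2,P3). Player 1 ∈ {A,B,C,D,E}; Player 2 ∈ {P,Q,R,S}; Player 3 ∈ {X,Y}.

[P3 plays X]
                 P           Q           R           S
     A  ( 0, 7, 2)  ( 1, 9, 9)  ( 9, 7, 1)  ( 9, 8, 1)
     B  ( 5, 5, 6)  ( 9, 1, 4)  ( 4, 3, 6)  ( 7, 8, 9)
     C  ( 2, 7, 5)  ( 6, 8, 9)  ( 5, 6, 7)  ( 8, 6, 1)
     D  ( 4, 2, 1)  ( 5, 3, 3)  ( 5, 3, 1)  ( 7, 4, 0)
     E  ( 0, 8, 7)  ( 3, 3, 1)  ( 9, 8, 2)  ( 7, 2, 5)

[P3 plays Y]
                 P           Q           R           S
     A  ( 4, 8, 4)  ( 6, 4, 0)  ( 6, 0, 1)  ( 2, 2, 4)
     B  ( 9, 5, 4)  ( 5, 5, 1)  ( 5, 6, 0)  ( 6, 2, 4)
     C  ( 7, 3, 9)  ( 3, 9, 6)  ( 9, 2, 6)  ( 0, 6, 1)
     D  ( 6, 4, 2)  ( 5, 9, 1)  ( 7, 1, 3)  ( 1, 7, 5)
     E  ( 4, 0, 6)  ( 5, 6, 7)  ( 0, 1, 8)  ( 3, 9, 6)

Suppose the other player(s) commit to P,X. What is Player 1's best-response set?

P1 best: {B}

u_1(A vs P,X) = 0
u_1(B vs P,X) = 5
u_1(C vs P,X) = 2
u_1(D vs P,X) = 4
u_1(E vs P,X) = 0
max payoff 5 at {B}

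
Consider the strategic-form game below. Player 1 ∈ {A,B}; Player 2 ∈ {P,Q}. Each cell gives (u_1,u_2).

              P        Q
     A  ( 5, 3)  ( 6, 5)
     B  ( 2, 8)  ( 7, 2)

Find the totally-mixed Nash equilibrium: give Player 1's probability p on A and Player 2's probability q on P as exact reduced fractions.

P1 indiff ⇒ q·5+(1-q)·6 = q·2+(1-q)·7 ⇒ q(3) = (1-q)(1) ⇒ q = 1/4
P2 indiff ⇒ p·3+(1-p)·8 = p·5+(1-p)·2 ⇒ p(-2) = (1-p)(-6) ⇒ p = 3/4

P1 mixes 3/4 on A; P2 mixes 1/4 on P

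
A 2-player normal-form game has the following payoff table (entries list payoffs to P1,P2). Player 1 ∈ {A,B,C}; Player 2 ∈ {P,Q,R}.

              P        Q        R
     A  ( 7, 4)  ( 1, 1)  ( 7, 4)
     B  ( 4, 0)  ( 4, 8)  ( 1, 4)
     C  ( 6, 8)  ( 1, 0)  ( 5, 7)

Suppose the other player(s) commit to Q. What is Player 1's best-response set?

argmax u_1 = {B}

u_1(A vs Q) = 1
u_1(B vs Q) = 4
u_1(C vs Q) = 1
max payoff 4 at {B}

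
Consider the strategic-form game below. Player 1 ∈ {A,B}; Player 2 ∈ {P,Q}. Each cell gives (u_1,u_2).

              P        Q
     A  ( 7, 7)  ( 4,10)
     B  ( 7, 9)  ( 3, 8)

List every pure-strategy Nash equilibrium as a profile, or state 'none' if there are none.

Nash profiles: (A,Q), (B,P)

(A,P): not NE [P2→Q gives 10>7]
(A,Q): NE
(B,P): NE
(B,Q): not NE [P1→A gives 4>3; P2→P gives 9>8]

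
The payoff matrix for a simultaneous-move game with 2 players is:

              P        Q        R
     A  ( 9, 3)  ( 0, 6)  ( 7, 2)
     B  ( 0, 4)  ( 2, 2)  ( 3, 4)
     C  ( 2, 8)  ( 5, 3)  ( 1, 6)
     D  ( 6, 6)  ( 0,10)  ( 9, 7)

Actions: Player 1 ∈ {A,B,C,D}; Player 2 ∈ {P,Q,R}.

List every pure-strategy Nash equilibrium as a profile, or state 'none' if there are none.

PSNE: ∅

(A,P): not NE [P2→Q gives 6>3]
(A,Q): not NE [P1→C gives 5>0]
(A,R): not NE [P1→D gives 9>7; P2→Q gives 6>2]
(B,P): not NE [P1→A gives 9>0]
(B,Q): not NE [P1→C gives 5>2; P2→R gives 4>2]
(B,R): not NE [P1→D gives 9>3]
(C,P): not NE [P1→A gives 9>2]
(C,Q): not NE [P2→P gives 8>3]
(C,R): not NE [P1→D gives 9>1; P2→P gives 8>6]
(D,P): not NE [P1→A gives 9>6; P2→Q gives 10>6]
(D,Q): not NE [P1→C gives 5>0]
(D,R): not NE [P2→Q gives 10>7]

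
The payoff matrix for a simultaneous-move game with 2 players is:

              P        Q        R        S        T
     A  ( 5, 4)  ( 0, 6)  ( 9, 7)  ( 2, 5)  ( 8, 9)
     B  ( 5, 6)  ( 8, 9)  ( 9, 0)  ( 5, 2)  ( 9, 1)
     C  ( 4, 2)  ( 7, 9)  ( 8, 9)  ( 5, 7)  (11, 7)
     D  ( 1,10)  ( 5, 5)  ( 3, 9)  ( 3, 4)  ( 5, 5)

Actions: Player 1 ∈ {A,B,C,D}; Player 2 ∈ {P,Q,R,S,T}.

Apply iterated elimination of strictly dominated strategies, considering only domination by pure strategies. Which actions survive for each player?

P1 drop D (B beats it: P:5>1 Q:8>5 R:9>3 S:5>3 T:9>5)
P2 drop P (Q beats it: A:6>4 B:9>6 C:9>2)
P2 drop S (Q beats it: A:6>5 B:9>2 C:9>7)
P1→{A,B,C} P2→{Q,R,T}

Remaining: P1:{A,B,C} P2:{Q,R,T}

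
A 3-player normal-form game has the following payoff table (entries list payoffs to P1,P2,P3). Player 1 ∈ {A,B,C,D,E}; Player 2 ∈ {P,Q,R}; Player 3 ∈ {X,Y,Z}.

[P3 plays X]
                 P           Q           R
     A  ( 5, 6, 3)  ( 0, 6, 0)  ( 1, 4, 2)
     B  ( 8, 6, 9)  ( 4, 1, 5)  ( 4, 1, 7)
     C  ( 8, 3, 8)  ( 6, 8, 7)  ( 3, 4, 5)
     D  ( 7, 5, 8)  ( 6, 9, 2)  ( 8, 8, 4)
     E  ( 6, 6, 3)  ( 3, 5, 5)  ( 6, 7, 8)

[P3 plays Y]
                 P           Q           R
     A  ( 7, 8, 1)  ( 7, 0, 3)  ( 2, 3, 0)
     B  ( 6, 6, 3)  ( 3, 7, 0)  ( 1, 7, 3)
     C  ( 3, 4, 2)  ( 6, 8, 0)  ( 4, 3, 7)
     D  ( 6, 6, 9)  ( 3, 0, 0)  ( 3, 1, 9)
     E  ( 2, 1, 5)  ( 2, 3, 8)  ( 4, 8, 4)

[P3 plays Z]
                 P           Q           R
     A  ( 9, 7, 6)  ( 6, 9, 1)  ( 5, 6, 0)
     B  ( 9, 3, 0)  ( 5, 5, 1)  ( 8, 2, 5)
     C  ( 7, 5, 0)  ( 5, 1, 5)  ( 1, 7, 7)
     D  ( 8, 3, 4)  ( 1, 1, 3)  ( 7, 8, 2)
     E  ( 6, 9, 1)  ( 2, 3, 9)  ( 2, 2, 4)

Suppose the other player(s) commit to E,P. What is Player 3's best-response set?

u_3(X vs E,P) = 3
u_3(Y vs E,P) = 5
u_3(Z vs E,P) = 1
max payoff 5 at {Y}

BR_3 = {Y}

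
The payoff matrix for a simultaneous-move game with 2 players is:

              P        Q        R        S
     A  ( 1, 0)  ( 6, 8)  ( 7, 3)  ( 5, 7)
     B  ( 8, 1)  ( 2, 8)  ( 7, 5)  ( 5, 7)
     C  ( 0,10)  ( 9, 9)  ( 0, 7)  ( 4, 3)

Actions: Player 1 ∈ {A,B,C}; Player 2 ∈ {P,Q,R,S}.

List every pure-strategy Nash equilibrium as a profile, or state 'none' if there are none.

No pure NE.

(A,P): not NE [P1→B gives 8>1; P2→Q gives 8>0]
(A,Q): not NE [P1→C gives 9>6]
(A,R): not NE [P2→Q gives 8>3]
(A,S): not NE [P2→Q gives 8>7]
(B,P): not NE [P2→Q gives 8>1]
(B,Q): not NE [P1→C gives 9>2]
(B,R): not NE [P2→Q gives 8>5]
(B,S): not NE [P2→Q gives 8>7]
(C,P): not NE [P1→B gives 8>0]
(C,Q): not NE [P2→P gives 10>9]
(C,R): not NE [P1→B gives 7>0; P2→P gives 10>7]
(C,S): not NE [P1→B gives 5>4; P2→P gives 10>3]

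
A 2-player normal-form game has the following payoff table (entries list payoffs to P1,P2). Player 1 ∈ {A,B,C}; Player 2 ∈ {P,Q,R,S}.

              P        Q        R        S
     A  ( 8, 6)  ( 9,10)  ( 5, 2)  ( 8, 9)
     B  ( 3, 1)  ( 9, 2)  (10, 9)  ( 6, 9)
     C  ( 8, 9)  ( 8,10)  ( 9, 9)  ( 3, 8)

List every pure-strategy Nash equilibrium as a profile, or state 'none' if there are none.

(A,P): not NE [P2→Q gives 10>6]
(A,Q): NE
(A,R): not NE [P1→B gives 10>5; P2→Q gives 10>2]
(A,S): not NE [P2→Q gives 10>9]
(B,P): not NE [P1→C gives 8>3; P2→S gives 9>1]
(B,Q): not NE [P2→S gives 9>2]
(B,R): NE
(B,S): not NE [P1→A gives 8>6]
(C,P): not NE [P2→Q gives 10>9]
(C,Q): not NE [P1→B gives 9>8]
(C,R): not NE [P1→B gives 10>9; P2→Q gives 10>9]
(C,S): not NE [P1→A gives 8>3; P2→Q gives 10>8]

PSNE = {(A,Q), (B,R)}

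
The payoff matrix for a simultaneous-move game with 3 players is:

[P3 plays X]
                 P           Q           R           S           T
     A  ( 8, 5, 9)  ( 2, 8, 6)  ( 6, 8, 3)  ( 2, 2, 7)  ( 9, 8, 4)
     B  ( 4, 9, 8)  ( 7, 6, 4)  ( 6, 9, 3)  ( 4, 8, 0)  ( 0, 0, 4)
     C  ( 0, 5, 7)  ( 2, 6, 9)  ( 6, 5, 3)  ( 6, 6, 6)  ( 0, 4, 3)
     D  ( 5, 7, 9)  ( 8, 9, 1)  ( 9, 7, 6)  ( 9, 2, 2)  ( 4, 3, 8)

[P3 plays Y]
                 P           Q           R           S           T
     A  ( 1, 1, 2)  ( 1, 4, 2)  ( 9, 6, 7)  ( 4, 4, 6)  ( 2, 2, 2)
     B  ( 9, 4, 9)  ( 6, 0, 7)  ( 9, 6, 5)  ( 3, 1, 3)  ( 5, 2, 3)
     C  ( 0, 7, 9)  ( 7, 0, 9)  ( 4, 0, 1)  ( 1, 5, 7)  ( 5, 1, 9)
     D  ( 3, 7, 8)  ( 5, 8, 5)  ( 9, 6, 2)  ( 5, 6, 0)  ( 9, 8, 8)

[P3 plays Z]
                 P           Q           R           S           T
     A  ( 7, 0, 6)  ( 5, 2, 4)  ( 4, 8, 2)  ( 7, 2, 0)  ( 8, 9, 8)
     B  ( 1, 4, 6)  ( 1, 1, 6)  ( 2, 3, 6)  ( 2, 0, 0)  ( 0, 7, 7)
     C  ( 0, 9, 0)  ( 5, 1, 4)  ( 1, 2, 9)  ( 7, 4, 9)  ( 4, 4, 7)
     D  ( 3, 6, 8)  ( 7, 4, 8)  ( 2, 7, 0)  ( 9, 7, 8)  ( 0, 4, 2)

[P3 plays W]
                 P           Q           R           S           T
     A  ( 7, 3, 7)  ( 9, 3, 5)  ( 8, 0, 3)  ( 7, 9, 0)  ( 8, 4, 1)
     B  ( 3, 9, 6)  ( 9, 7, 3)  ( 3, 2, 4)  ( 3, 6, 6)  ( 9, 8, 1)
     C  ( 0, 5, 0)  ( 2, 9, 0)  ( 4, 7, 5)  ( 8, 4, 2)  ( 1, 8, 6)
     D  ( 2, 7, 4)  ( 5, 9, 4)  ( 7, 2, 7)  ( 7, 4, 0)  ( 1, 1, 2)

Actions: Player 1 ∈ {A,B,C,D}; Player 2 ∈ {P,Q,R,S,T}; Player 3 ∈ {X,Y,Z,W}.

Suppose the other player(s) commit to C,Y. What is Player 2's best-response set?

u_2(P vs C,Y) = 7
u_2(Q vs C,Y) = 0
u_2(R vs C,Y) = 0
u_2(S vs C,Y) = 5
u_2(T vs C,Y) = 1
max payoff 7 at {P}

argmax u_2 = {P}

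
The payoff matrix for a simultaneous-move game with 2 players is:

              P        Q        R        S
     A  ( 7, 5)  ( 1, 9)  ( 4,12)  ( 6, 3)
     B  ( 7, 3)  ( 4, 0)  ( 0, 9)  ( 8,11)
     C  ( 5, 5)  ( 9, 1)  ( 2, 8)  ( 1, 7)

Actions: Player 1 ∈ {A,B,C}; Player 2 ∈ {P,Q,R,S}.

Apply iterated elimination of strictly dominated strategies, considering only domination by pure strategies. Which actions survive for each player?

P2 drop P (R beats it: A:12>5 B:9>3 C:8>5)
P2 drop Q (R beats it: A:12>9 B:9>0 C:8>1)
P1 drop C (A beats it: R:4>2 S:6>1)
P1→{A,B} P2→{R,S}

Remaining: P1:{A,B} P2:{R,S}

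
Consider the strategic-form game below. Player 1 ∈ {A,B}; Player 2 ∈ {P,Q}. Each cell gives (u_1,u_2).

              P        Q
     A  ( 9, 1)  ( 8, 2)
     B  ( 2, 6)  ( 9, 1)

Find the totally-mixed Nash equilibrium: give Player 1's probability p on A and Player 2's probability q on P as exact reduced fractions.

P1 indiff ⇒ q·9+(1-q)·8 = q·2+(1-q)·9 ⇒ q(7) = (1-q)(1) ⇒ q = 1/8
P2 indiff ⇒ p·1+(1-p)·6 = p·2+(1-p)·1 ⇒ p(-1) = (1-p)(-5) ⇒ p = 5/6

P1 mixes 5/6 on A; P2 mixes 1/8 on P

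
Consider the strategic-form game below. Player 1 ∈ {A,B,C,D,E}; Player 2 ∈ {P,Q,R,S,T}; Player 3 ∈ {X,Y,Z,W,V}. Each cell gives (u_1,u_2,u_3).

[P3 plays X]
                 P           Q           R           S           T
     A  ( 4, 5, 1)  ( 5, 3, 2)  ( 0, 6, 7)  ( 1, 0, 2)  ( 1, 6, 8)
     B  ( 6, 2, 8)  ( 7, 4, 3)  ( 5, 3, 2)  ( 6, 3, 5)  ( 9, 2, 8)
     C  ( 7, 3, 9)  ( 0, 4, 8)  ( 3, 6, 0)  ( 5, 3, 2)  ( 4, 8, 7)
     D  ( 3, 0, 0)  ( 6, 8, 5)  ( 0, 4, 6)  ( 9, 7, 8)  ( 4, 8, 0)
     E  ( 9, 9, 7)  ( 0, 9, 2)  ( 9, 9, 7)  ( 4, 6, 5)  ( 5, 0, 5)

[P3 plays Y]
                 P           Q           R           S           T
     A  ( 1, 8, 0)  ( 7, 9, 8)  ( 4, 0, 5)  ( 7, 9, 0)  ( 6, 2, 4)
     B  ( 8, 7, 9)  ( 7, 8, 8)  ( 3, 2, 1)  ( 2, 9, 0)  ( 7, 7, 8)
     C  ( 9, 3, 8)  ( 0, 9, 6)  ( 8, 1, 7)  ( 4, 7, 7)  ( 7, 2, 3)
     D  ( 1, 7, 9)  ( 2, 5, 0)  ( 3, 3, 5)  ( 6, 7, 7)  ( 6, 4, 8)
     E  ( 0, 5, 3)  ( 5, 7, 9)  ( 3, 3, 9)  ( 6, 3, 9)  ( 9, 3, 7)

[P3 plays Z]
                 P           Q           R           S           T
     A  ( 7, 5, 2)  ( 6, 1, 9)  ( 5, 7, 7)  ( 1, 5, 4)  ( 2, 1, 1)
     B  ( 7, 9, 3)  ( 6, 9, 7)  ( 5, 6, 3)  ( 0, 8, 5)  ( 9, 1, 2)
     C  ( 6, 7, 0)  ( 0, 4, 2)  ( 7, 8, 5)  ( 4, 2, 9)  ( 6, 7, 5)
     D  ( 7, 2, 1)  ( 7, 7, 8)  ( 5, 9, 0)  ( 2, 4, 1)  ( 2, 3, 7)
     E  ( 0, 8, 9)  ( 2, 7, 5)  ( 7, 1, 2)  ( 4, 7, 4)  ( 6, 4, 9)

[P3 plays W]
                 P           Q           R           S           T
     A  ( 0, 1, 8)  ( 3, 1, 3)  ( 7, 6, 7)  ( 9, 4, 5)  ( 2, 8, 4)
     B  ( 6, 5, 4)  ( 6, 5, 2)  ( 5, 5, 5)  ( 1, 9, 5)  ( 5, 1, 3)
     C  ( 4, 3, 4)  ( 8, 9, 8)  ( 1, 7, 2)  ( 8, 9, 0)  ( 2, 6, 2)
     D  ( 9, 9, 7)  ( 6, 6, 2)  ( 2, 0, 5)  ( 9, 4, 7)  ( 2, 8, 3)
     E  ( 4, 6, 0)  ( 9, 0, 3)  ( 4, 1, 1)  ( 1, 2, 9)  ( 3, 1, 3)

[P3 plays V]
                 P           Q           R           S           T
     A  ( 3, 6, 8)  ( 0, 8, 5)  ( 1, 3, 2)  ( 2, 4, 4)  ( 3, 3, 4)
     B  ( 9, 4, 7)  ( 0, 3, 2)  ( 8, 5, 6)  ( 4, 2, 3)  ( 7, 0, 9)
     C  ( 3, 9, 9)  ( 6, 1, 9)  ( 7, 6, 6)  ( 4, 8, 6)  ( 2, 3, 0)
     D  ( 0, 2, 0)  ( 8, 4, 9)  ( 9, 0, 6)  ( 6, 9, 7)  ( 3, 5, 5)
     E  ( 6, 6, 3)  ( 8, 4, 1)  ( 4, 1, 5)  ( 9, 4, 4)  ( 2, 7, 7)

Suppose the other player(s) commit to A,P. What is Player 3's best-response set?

u_3(X vs A,P) = 1
u_3(Y vs A,P) = 0
u_3(Z vs A,P) = 2
u_3(W vs A,P) = 8
u_3(V vs A,P) = 8
max payoff 8 at {W,V}

P3 best: {W,V}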